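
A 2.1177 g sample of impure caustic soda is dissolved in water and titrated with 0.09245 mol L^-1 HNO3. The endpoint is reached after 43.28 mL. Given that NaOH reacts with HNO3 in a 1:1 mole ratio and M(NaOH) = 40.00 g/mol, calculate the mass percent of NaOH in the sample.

n(HNO3) = 0.09245 x 0.04328 = 0.004001 mol.
n(NaOH) = 0.004001 / 1 = 0.004001 mol.
mass of NaOH = 0.004001 x 40.00 = 0.1600 g.
% purity = 0.1600 / 2.1177 x 100 = 7.56%.

7.56%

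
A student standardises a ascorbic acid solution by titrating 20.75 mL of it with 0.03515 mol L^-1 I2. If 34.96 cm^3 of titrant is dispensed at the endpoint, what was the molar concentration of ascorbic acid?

n(I2) = 0.03515 x 0.03496 = 0.001229 mol.
From the balanced equation, 1 mol I2 reacts with 1 mol ascorbic acid, so n(ascorbic acid) = 0.001229 x 1/1 = 0.001229 mol.
[ascorbic acid] = 0.001229 / 0.02075 L = 0.0592 M.

0.0592 M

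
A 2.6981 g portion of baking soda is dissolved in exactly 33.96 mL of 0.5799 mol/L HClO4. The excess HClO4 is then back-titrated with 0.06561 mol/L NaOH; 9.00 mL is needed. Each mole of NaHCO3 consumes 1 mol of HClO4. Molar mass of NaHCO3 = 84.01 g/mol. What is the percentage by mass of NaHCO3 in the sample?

59.5%

Total n(HClO4) added = 0.5799 x 0.03396 = 0.01969 mol.
n(NaOH) used = 0.06561 x 0.009000 = 0.0005905 mol, which equals the excess n(HClO4).
So n(HClO4) consumed by the sample = 0.01969 - 0.0005905 = 0.01910 mol.
n(NaHCO3) = 0.01910 / 1 = 0.01910 mol.
mass NaHCO3 = 0.01910 x 84.01 = 1.605 g, so %NaHCO3 = 1.605/2.6981 x 100 = 59.5%.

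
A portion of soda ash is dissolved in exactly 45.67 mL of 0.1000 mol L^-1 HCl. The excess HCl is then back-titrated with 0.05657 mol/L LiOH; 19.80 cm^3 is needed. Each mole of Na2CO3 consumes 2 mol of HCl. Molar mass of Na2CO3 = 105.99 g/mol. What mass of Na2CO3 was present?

Total n(HCl) added = 0.1000 x 0.04567 = 0.004567 mol.
n(LiOH) used = 0.05657 x 0.01980 = 0.001120 mol, which equals the excess n(HCl).
So n(HCl) consumed by the sample = 0.004567 - 0.001120 = 0.003447 mol.
n(Na2CO3) = 0.003447 / 2 = 0.001723 mol.
mass = 0.001723 mol x 105.99 g/mol = 0.183 g.

0.183 g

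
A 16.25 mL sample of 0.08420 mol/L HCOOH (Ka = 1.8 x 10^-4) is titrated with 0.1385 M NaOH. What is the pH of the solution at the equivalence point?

n(HCOOH) = 0.08420 x 0.01625 = 0.001368 mol; V(NaOH) at equivalence = 0.001368/0.1385 = 0.009879 L.
At equivalence all the acid is converted to HCOO-; total volume = 0.01625 + 0.009879 = 0.02613 L, so [HCOO-] = 0.001368/0.02613 = 0.05237 M.
Kb = Kw/Ka = 1.0e-14 / 1.8 x 10^-4 = 5.56e-11.
[OH^-] = sqrt(Kb x [HCOO-]) = sqrt(5.56e-11 x 0.05237) = 1.71e-6 M.
pOH = 5.77, so pH = 14.00 - 5.77 = 8.23.

8.23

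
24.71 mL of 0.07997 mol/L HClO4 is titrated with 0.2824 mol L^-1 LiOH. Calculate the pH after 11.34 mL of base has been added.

12.53

n(acid) = 0.07997 x 0.02471 = 0.001976 mol; n(LiOH) added = 0.2824 x 0.01134 = 0.003202 mol.
Base is in excess by 0.003202 - 0.001976 = 0.001226 mol in a total volume of 0.03605 L.
[OH^-] = 0.001226/0.03605 = 0.03402 M, so pOH = 1.47 and pH = 14.00 - 1.47 = 12.53.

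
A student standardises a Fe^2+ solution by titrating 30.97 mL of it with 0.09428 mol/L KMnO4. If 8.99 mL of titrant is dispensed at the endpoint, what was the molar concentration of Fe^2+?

0.137 M

n(KMnO4) = 0.09428 x 0.008990 = 0.0008476 mol.
From the balanced equation, 1 mol KMnO4 reacts with 5 mol Fe^2+, so n(Fe^2+) = 0.0008476 x 5/1 = 0.004238 mol.
[Fe^2+] = 0.004238 / 0.03097 L = 0.137 M.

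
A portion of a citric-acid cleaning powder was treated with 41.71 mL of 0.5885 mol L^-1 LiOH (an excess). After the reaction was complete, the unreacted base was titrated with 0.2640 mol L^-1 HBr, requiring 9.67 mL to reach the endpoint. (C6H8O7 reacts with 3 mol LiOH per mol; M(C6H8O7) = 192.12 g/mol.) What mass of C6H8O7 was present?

Total n(LiOH) added = 0.5885 x 0.04171 = 0.02455 mol.
n(HBr) used = 0.2640 x 0.009670 = 0.002553 mol, which equals the excess n(LiOH).
So n(LiOH) consumed by the sample = 0.02455 - 0.002553 = 0.02199 mol.
n(C6H8O7) = 0.02199 / 3 = 0.007331 mol.
mass = 0.007331 mol x 192.12 g/mol = 1.41 g.

1.41 g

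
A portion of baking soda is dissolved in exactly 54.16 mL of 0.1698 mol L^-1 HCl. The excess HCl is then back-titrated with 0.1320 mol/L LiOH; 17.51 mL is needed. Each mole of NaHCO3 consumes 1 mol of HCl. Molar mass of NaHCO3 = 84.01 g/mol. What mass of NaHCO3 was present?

0.578 g

Total n(HCl) added = 0.1698 x 0.05416 = 0.009196 mol.
n(LiOH) used = 0.1320 x 0.01751 = 0.002311 mol, which equals the excess n(HCl).
So n(HCl) consumed by the sample = 0.009196 - 0.002311 = 0.006885 mol.
n(NaHCO3) = 0.006885 / 1 = 0.006885 mol.
mass = 0.006885 mol x 84.01 g/mol = 0.578 g.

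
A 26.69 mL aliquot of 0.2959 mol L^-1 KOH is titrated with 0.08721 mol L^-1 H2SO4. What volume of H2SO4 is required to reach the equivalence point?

n(KOH) = 0.2959 mol/L x 0.02669 L = 0.007898 mol.
The neutralisation is 2 KOH : 1 H2SO4, so n(H2SO4) = 0.007898 x 1/2 = 0.003949 mol.
V(H2SO4) = 0.003949 / 0.08721 = 0.04528 L = 45.3 mL.

45.3 mL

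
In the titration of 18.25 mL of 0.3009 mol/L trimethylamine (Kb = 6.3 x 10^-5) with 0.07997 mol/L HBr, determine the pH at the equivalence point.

n((CH3)3N) = 0.3009 x 0.01825 = 0.005491 mol; V(HBr) at equivalence = 0.005491/0.07997 = 0.06867 L.
At equivalence the base is fully converted to (CH3)3NH+; total volume = 0.08692 L, so [(CH3)3NH+] = 0.005491/0.08692 = 0.06318 M.
Ka((CH3)3NH+) = Kw/Kb = 1.0e-14 / 6.3 x 10^-5 = 1.59e-10.
[H^+] = sqrt(Ka x [(CH3)3NH+]) = sqrt(1.59e-10 x 0.06318) = 3.17e-6 M.
pH = -log(3.17e-6) = 5.50.

5.50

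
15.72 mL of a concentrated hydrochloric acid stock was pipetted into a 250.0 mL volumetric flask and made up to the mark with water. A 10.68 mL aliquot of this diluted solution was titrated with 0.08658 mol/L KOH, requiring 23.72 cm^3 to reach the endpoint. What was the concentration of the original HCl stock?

n(KOH) = 0.08658 x 0.02372 = 0.002054 mol.
n(HCl) in the aliquot = 0.002054 mol.
[diluted HCl] = 0.002054 / 0.01068 = 0.1923 M.
Dilution factor = 250.0/15.72 = 15.90, so [stock] = 0.1923 x 15.90 = 3.06 M.

3.06 M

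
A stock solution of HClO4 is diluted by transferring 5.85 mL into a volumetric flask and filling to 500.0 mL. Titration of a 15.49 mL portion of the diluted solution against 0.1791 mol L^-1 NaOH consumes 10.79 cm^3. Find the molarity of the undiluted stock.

n(NaOH) = 0.1791 x 0.01079 = 0.001932 mol.
n(HClO4) in the aliquot = 0.001932 mol.
[diluted HClO4] = 0.001932 / 0.01549 = 0.1248 M.
Dilution factor = 500.0/5.850 = 85.47, so [stock] = 0.1248 x 85.47 = 10.7 M.

10.7 M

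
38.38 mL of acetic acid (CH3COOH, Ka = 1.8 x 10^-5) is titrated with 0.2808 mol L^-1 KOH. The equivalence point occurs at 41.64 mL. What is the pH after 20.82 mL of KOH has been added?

4.74

20.82 mL is exactly half the equivalence volume (41.64/2), i.e. the half-equivalence point.
There, n(HA) = n(A^-), so pH = pKa = -log(1.8 x 10^-5) = 4.74.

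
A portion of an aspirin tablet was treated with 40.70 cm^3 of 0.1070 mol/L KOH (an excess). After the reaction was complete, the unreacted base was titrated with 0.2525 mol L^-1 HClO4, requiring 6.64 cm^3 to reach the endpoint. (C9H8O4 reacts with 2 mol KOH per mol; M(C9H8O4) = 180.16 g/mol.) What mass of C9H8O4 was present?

0.241 g

Total n(KOH) added = 0.1070 x 0.04070 = 0.004355 mol.
n(HClO4) used = 0.2525 x 0.006640 = 0.001677 mol, which equals the excess n(KOH).
So n(KOH) consumed by the sample = 0.004355 - 0.001677 = 0.002678 mol.
n(C9H8O4) = 0.002678 / 2 = 0.001339 mol.
mass = 0.001339 mol x 180.16 g/mol = 0.241 g.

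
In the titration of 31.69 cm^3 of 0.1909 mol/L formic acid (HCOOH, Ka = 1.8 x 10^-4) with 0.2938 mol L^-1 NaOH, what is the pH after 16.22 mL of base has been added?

4.31

Initial n(HCOOH) = 0.1909 x 0.03169 = 0.006050 mol.
n(NaOH) added = 0.2938 x 0.01622 = 0.004765 mol, converting that many moles of HCOOH to HCOO-.
Remaining n(HCOOH) = 0.001284 mol; n(HCOO-) = 0.004765 mol.
By Henderson-Hasselbalch, pH = pKa + log([A^-]/[HA]) = 3.74 + log(0.004765/0.001284) = 3.74 + (+0.57) = 4.31.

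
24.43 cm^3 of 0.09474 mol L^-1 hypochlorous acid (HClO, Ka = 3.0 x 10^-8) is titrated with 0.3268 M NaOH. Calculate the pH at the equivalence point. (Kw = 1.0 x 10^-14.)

10.19

n(HClO) = 0.09474 x 0.02443 = 0.002314 mol; V(NaOH) at equivalence = 0.002314/0.3268 = 0.007082 L.
At equivalence all the acid is converted to ClO-; total volume = 0.02443 + 0.007082 = 0.03151 L, so [ClO-] = 0.002314/0.03151 = 0.07345 M.
Kb = Kw/Ka = 1.0e-14 / 3.0 x 10^-8 = 3.33e-7.
[OH^-] = sqrt(Kb x [ClO-]) = sqrt(3.33e-7 x 0.07345) = 0.000156 M.
pOH = 3.81, so pH = 14.00 - 3.81 = 10.19.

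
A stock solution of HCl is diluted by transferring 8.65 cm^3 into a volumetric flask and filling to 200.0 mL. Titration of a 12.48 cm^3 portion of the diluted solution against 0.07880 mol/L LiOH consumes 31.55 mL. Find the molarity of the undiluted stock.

4.61 M

n(LiOH) = 0.07880 x 0.03155 = 0.002486 mol.
n(HCl) in the aliquot = 0.002486 mol.
[diluted HCl] = 0.002486 / 0.01248 = 0.1992 M.
Dilution factor = 200.0/8.650 = 23.12, so [stock] = 0.1992 x 23.12 = 4.61 M.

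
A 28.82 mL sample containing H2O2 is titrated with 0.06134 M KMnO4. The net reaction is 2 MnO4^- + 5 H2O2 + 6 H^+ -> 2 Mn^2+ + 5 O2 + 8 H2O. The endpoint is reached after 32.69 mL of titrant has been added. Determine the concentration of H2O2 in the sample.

0.174 M

n(KMnO4) = 0.06134 x 0.03269 = 0.002005 mol.
From the balanced equation, 2 mol KMnO4 reacts with 5 mol H2O2, so n(H2O2) = 0.002005 x 5/2 = 0.005013 mol.
[H2O2] = 0.005013 / 0.02882 L = 0.174 M.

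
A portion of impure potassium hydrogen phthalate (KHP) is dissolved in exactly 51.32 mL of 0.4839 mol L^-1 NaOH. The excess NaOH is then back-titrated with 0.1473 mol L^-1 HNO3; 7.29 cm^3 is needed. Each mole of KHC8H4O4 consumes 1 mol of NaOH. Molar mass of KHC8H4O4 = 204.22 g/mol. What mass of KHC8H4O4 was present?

4.85 g

Total n(NaOH) added = 0.4839 x 0.05132 = 0.02483 mol.
n(HNO3) used = 0.1473 x 0.007290 = 0.001074 mol, which equals the excess n(NaOH).
So n(NaOH) consumed by the sample = 0.02483 - 0.001074 = 0.02376 mol.
n(KHC8H4O4) = 0.02376 / 1 = 0.02376 mol.
mass = 0.02376 mol x 204.22 g/mol = 4.85 g.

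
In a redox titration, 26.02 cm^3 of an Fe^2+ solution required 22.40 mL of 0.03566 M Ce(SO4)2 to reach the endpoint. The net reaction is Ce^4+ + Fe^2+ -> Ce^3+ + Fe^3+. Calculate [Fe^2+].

n(Ce(SO4)2) = 0.03566 x 0.02240 = 0.0007988 mol.
From the balanced equation, 1 mol Ce(SO4)2 reacts with 1 mol Fe^2+, so n(Fe^2+) = 0.0007988 x 1/1 = 0.0007988 mol.
[Fe^2+] = 0.0007988 / 0.02602 L = 0.0307 M.

0.0307 M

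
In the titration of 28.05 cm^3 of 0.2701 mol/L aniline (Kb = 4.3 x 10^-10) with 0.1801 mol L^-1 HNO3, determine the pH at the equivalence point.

2.80

n(C6H5NH2) = 0.2701 x 0.02805 = 0.007576 mol; V(HNO3) at equivalence = 0.007576/0.1801 = 0.04207 L.
At equivalence the base is fully converted to C6H5NH3+; total volume = 0.07012 L, so [C6H5NH3+] = 0.007576/0.07012 = 0.1081 M.
Ka(C6H5NH3+) = Kw/Kb = 1.0e-14 / 4.3 x 10^-10 = 2.33e-5.
[H^+] = sqrt(Ka x [C6H5NH3+]) = sqrt(2.33e-5 x 0.1081) = 0.00159 M.
pH = -log(0.00159) = 2.80.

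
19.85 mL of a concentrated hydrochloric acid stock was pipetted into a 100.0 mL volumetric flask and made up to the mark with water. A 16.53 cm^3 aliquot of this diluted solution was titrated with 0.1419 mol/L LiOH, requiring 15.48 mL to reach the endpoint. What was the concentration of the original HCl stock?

0.669 M

n(LiOH) = 0.1419 x 0.01548 = 0.002197 mol.
n(HCl) in the aliquot = 0.002197 mol.
[diluted HCl] = 0.002197 / 0.01653 = 0.1329 M.
Dilution factor = 100.0/19.85 = 5.038, so [stock] = 0.1329 x 5.038 = 0.669 M.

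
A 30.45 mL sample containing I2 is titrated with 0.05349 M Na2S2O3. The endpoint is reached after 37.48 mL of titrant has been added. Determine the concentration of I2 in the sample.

0.0329 M

n(Na2S2O3) = 0.05349 x 0.03748 = 0.002005 mol.
From the balanced equation, 2 mol Na2S2O3 reacts with 1 mol I2, so n(I2) = 0.002005 x 1/2 = 0.001002 mol.
[I2] = 0.001002 / 0.03045 L = 0.0329 M.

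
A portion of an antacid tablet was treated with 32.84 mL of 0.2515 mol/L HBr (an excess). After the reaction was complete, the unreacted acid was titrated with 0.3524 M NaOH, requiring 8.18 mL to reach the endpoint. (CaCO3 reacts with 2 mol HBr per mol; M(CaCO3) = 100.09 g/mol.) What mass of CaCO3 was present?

Total n(HBr) added = 0.2515 x 0.03284 = 0.008259 mol.
n(NaOH) used = 0.3524 x 0.008180 = 0.002883 mol, which equals the excess n(HBr).
So n(HBr) consumed by the sample = 0.008259 - 0.002883 = 0.005377 mol.
n(CaCO3) = 0.005377 / 2 = 0.002688 mol.
mass = 0.002688 mol x 100.09 g/mol = 0.269 g.

0.269 g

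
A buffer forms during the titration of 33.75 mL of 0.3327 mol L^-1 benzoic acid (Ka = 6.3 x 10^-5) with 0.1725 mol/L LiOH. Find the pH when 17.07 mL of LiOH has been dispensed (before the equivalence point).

Initial n(C6H5COOH) = 0.3327 x 0.03375 = 0.01123 mol.
n(LiOH) added = 0.1725 x 0.01707 = 0.002945 mol, converting that many moles of C6H5COOH to C6H5COO-.
Remaining n(C6H5COOH) = 0.008284 mol; n(C6H5COO-) = 0.002945 mol.
By Henderson-Hasselbalch, pH = pKa + log([A^-]/[HA]) = 4.20 + log(0.002945/0.008284) = 4.20 + (-0.45) = 3.75.

3.75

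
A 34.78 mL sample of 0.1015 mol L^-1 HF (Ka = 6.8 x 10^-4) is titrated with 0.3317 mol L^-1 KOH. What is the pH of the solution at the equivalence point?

8.03

n(HF) = 0.1015 x 0.03478 = 0.003530 mol; V(KOH) at equivalence = 0.003530/0.3317 = 0.01064 L.
At equivalence all the acid is converted to F-; total volume = 0.03478 + 0.01064 = 0.04542 L, so [F-] = 0.003530/0.04542 = 0.07772 M.
Kb = Kw/Ka = 1.0e-14 / 6.8 x 10^-4 = 1.47e-11.
[OH^-] = sqrt(Kb x [F-]) = sqrt(1.47e-11 x 0.07772) = 1.07e-6 M.
pOH = 5.97, so pH = 14.00 - 5.97 = 8.03.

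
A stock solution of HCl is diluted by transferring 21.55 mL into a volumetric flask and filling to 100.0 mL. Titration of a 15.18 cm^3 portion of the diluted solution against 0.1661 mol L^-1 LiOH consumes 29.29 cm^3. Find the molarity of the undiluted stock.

1.49 M

n(LiOH) = 0.1661 x 0.02929 = 0.004865 mol.
n(HCl) in the aliquot = 0.004865 mol.
[diluted HCl] = 0.004865 / 0.01518 = 0.3205 M.
Dilution factor = 100.0/21.55 = 4.640, so [stock] = 0.3205 x 4.640 = 1.49 M.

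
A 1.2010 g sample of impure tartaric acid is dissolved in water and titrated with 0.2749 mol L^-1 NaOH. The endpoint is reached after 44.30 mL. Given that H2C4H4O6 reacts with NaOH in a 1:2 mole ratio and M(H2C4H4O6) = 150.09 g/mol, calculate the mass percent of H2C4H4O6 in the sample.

n(NaOH) = 0.2749 x 0.04430 = 0.01218 mol.
n(H2C4H4O6) = 0.01218 / 2 = 0.006089 mol.
mass of H2C4H4O6 = 0.006089 x 150.09 = 0.9139 g.
% purity = 0.9139 / 1.2010 x 100 = 76.1%.

76.1%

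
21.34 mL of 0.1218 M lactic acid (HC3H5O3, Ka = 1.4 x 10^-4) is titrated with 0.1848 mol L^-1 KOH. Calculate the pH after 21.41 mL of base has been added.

12.50

n(acid) = 0.1218 x 0.02134 = 0.002599 mol; n(KOH) added = 0.1848 x 0.02141 = 0.003957 mol.
Base is in excess by 0.003957 - 0.002599 = 0.001357 mol in a total volume of 0.04275 L.
[OH^-] = 0.001357/0.04275 = 0.03175 M, so pOH = 1.50 and pH = 14.00 - 1.50 = 12.50.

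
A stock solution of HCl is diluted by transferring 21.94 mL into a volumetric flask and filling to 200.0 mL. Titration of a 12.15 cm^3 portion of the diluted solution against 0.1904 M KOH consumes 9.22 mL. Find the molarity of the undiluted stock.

1.32 M

n(KOH) = 0.1904 x 0.009220 = 0.001755 mol.
n(HCl) in the aliquot = 0.001755 mol.
[diluted HCl] = 0.001755 / 0.01215 = 0.1445 M.
Dilution factor = 200.0/21.94 = 9.116, so [stock] = 0.1445 x 9.116 = 1.32 M.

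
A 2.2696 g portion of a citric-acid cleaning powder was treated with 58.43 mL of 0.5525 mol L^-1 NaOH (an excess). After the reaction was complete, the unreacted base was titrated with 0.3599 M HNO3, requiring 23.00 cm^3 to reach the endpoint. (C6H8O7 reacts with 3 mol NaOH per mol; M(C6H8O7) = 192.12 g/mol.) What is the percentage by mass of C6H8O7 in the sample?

67.7%

Total n(NaOH) added = 0.5525 x 0.05843 = 0.03228 mol.
n(HNO3) used = 0.3599 x 0.02300 = 0.008278 mol, which equals the excess n(NaOH).
So n(NaOH) consumed by the sample = 0.03228 - 0.008278 = 0.02400 mol.
n(C6H8O7) = 0.02400 / 3 = 0.008002 mol.
mass C6H8O7 = 0.008002 x 192.12 = 1.537 g, so %C6H8O7 = 1.537/2.2696 x 100 = 67.7%.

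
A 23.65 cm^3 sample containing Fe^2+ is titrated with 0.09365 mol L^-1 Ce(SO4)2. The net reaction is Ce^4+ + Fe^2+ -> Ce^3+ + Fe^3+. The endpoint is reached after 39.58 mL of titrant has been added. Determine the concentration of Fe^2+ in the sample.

n(Ce(SO4)2) = 0.09365 x 0.03958 = 0.003707 mol.
From the balanced equation, 1 mol Ce(SO4)2 reacts with 1 mol Fe^2+, so n(Fe^2+) = 0.003707 x 1/1 = 0.003707 mol.
[Fe^2+] = 0.003707 / 0.02365 L = 0.157 M.

0.157 M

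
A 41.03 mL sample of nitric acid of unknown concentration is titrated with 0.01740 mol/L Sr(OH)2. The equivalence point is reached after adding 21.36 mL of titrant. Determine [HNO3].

0.0181 M

n(Sr(OH)2) delivered = 0.01740 x 0.02136 = 0.0003717 mol.
The reaction is 2 HNO3 + 1 Sr(OH)2, so n(HNO3) = 0.0003717 x 2/1 = 0.0007433 mol.
[HNO3] = 0.0007433 mol / 0.04103 L = 0.0181 M.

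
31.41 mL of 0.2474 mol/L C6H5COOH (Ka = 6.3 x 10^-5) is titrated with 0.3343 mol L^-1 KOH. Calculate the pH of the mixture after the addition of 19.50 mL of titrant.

4.92

Initial n(C6H5COOH) = 0.2474 x 0.03141 = 0.007771 mol.
n(KOH) added = 0.3343 x 0.01950 = 0.006519 mol, converting that many moles of C6H5COOH to C6H5COO-.
Remaining n(C6H5COOH) = 0.001252 mol; n(C6H5COO-) = 0.006519 mol.
By Henderson-Hasselbalch, pH = pKa + log([A^-]/[HA]) = 4.20 + log(0.006519/0.001252) = 4.20 + (+0.72) = 4.92.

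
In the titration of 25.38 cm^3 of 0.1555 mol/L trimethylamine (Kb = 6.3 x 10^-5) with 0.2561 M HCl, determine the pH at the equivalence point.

5.41

n((CH3)3N) = 0.1555 x 0.02538 = 0.003947 mol; V(HCl) at equivalence = 0.003947/0.2561 = 0.01541 L.
At equivalence the base is fully converted to (CH3)3NH+; total volume = 0.04079 L, so [(CH3)3NH+] = 0.003947/0.04079 = 0.09675 M.
Ka((CH3)3NH+) = Kw/Kb = 1.0e-14 / 6.3 x 10^-5 = 1.59e-10.
[H^+] = sqrt(Ka x [(CH3)3NH+]) = sqrt(1.59e-10 x 0.09675) = 3.92e-6 M.
pH = -log(3.92e-6) = 5.41.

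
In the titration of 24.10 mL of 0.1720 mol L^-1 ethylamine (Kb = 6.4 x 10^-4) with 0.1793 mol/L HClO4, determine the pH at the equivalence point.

n(C2H5NH2) = 0.1720 x 0.02410 = 0.004145 mol; V(HClO4) at equivalence = 0.004145/0.1793 = 0.02312 L.
At equivalence the base is fully converted to C2H5NH3+; total volume = 0.04722 L, so [C2H5NH3+] = 0.004145/0.04722 = 0.08779 M.
Ka(C2H5NH3+) = Kw/Kb = 1.0e-14 / 6.4 x 10^-4 = 1.56e-11.
[H^+] = sqrt(Ka x [C2H5NH3+]) = sqrt(1.56e-11 x 0.08779) = 1.17e-6 M.
pH = -log(1.17e-6) = 5.93.

5.93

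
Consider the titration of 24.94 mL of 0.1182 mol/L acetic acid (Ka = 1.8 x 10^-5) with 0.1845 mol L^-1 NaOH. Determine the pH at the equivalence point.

8.80

n(CH3COOH) = 0.1182 x 0.02494 = 0.002948 mol; V(NaOH) at equivalence = 0.002948/0.1845 = 0.01598 L.
At equivalence all the acid is converted to CH3COO-; total volume = 0.02494 + 0.01598 = 0.04092 L, so [CH3COO-] = 0.002948/0.04092 = 0.07204 M.
Kb = Kw/Ka = 1.0e-14 / 1.8 x 10^-5 = 5.56e-10.
[OH^-] = sqrt(Kb x [CH3COO-]) = sqrt(5.56e-10 x 0.07204) = 6.33e-6 M.
pOH = 5.20, so pH = 14.00 - 5.20 = 8.80.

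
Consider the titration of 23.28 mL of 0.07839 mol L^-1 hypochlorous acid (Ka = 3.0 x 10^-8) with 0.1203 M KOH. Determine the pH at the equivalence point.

n(HClO) = 0.07839 x 0.02328 = 0.001825 mol; V(KOH) at equivalence = 0.001825/0.1203 = 0.01517 L.
At equivalence all the acid is converted to ClO-; total volume = 0.02328 + 0.01517 = 0.03845 L, so [ClO-] = 0.001825/0.03845 = 0.04746 M.
Kb = Kw/Ka = 1.0e-14 / 3.0 x 10^-8 = 3.33e-7.
[OH^-] = sqrt(Kb x [ClO-]) = sqrt(3.33e-7 x 0.04746) = 0.000126 M.
pOH = 3.90, so pH = 14.00 - 3.90 = 10.10.

10.10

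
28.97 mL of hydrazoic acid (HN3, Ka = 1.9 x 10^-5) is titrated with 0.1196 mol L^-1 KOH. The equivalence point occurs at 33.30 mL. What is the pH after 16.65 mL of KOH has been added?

4.72

16.65 mL is exactly half the equivalence volume (33.30/2), i.e. the half-equivalence point.
There, n(HA) = n(A^-), so pH = pKa = -log(1.9 x 10^-5) = 4.72.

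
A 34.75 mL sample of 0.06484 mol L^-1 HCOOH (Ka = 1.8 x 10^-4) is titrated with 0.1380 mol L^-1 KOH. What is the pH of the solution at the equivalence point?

n(HCOOH) = 0.06484 x 0.03475 = 0.002253 mol; V(KOH) at equivalence = 0.002253/0.1380 = 0.01633 L.
At equivalence all the acid is converted to HCOO-; total volume = 0.03475 + 0.01633 = 0.05108 L, so [HCOO-] = 0.002253/0.05108 = 0.04411 M.
Kb = Kw/Ka = 1.0e-14 / 1.8 x 10^-4 = 5.56e-11.
[OH^-] = sqrt(Kb x [HCOO-]) = sqrt(5.56e-11 x 0.04411) = 1.57e-6 M.
pOH = 5.81, so pH = 14.00 - 5.81 = 8.19.

8.19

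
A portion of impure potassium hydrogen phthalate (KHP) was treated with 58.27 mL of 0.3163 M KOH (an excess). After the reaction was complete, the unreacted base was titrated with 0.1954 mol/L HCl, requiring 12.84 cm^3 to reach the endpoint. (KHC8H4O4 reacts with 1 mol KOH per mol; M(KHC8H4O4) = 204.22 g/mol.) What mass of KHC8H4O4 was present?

Total n(KOH) added = 0.3163 x 0.05827 = 0.01843 mol.
n(HCl) used = 0.1954 x 0.01284 = 0.002509 mol, which equals the excess n(KOH).
So n(KOH) consumed by the sample = 0.01843 - 0.002509 = 0.01592 mol.
n(KHC8H4O4) = 0.01592 / 1 = 0.01592 mol.
mass = 0.01592 mol x 204.22 g/mol = 3.25 g.

3.25 g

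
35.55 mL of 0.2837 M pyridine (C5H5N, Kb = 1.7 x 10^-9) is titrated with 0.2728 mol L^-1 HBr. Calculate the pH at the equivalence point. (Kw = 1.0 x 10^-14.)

n(C5H5N) = 0.2837 x 0.03555 = 0.01009 mol; V(HBr) at equivalence = 0.01009/0.2728 = 0.03697 L.
At equivalence the base is fully converted to C5H5NH+; total volume = 0.07252 L, so [C5H5NH+] = 0.01009/0.07252 = 0.1391 M.
Ka(C5H5NH+) = Kw/Kb = 1.0e-14 / 1.7 x 10^-9 = 5.88e-6.
[H^+] = sqrt(Ka x [C5H5NH+]) = sqrt(5.88e-6 x 0.1391) = 0.000904 M.
pH = -log(0.000904) = 3.04.

3.04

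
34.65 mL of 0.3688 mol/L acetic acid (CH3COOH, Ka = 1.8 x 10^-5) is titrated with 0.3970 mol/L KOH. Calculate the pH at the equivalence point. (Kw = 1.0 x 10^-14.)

n(CH3COOH) = 0.3688 x 0.03465 = 0.01278 mol; V(KOH) at equivalence = 0.01278/0.3970 = 0.03219 L.
At equivalence all the acid is converted to CH3COO-; total volume = 0.03465 + 0.03219 = 0.06684 L, so [CH3COO-] = 0.01278/0.06684 = 0.1912 M.
Kb = Kw/Ka = 1.0e-14 / 1.8 x 10^-5 = 5.56e-10.
[OH^-] = sqrt(Kb x [CH3COO-]) = sqrt(5.56e-10 x 0.1912) = 1.03e-5 M.
pOH = 4.99, so pH = 14.00 - 4.99 = 9.01.

9.01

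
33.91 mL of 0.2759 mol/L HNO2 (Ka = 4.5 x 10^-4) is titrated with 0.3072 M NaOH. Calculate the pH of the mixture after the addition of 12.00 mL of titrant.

Initial n(HNO2) = 0.2759 x 0.03391 = 0.009356 mol.
n(NaOH) added = 0.3072 x 0.01200 = 0.003686 mol, converting that many moles of HNO2 to NO2-.
Remaining n(HNO2) = 0.005669 mol; n(NO2-) = 0.003686 mol.
By Henderson-Hasselbalch, pH = pKa + log([A^-]/[HA]) = 3.35 + log(0.003686/0.005669) = 3.35 + (-0.19) = 3.16.

3.16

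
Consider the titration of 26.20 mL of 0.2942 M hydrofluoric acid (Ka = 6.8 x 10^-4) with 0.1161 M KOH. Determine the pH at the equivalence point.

n(HF) = 0.2942 x 0.02620 = 0.007708 mol; V(KOH) at equivalence = 0.007708/0.1161 = 0.06639 L.
At equivalence all the acid is converted to F-; total volume = 0.02620 + 0.06639 = 0.09259 L, so [F-] = 0.007708/0.09259 = 0.08325 M.
Kb = Kw/Ka = 1.0e-14 / 6.8 x 10^-4 = 1.47e-11.
[OH^-] = sqrt(Kb x [F-]) = sqrt(1.47e-11 x 0.08325) = 1.11e-6 M.
pOH = 5.96, so pH = 14.00 - 5.96 = 8.04.

8.04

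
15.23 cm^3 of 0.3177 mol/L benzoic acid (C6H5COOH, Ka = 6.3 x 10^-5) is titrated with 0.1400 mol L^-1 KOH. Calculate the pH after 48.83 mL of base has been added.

n(acid) = 0.3177 x 0.01523 = 0.004839 mol; n(KOH) added = 0.1400 x 0.04883 = 0.006836 mol.
Base is in excess by 0.006836 - 0.004839 = 0.001998 mol in a total volume of 0.06406 L.
[OH^-] = 0.001998/0.06406 = 0.03118 M, so pOH = 1.51 and pH = 14.00 - 1.51 = 12.49.

12.49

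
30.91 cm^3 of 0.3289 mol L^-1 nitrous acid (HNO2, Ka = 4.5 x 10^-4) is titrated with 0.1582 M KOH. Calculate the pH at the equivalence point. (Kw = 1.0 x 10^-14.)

8.19

n(HNO2) = 0.3289 x 0.03091 = 0.01017 mol; V(KOH) at equivalence = 0.01017/0.1582 = 0.06426 L.
At equivalence all the acid is converted to NO2-; total volume = 0.03091 + 0.06426 = 0.09517 L, so [NO2-] = 0.01017/0.09517 = 0.1068 M.
Kb = Kw/Ka = 1.0e-14 / 4.5 x 10^-4 = 2.22e-11.
[OH^-] = sqrt(Kb x [NO2-]) = sqrt(2.22e-11 x 0.1068) = 1.54e-6 M.
pOH = 5.81, so pH = 14.00 - 5.81 = 8.19.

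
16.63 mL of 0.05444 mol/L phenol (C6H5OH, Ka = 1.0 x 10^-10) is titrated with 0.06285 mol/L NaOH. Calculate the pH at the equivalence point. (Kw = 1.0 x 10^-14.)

11.23

n(C6H5OH) = 0.05444 x 0.01663 = 0.0009053 mol; V(NaOH) at equivalence = 0.0009053/0.06285 = 0.01440 L.
At equivalence all the acid is converted to C6H5O-; total volume = 0.01663 + 0.01440 = 0.03103 L, so [C6H5O-] = 0.0009053/0.03103 = 0.02917 M.
Kb = Kw/Ka = 1.0e-14 / 1.0 x 10^-10 = 0.000100.
[OH^-] = sqrt(Kb x [C6H5O-]) = sqrt(0.000100 x 0.02917) = 0.00171 M.
pOH = 2.77, so pH = 14.00 - 2.77 = 11.23.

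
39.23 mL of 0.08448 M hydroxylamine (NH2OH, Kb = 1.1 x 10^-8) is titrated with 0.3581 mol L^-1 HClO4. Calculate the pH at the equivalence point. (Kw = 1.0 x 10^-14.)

3.60

n(NH2OH) = 0.08448 x 0.03923 = 0.003314 mol; V(HClO4) at equivalence = 0.003314/0.3581 = 0.009255 L.
At equivalence the base is fully converted to NH3OH+; total volume = 0.04848 L, so [NH3OH+] = 0.003314/0.04848 = 0.06835 M.
Ka(NH3OH+) = Kw/Kb = 1.0e-14 / 1.1 x 10^-8 = 9.09e-7.
[H^+] = sqrt(Ka x [NH3OH+]) = sqrt(9.09e-7 x 0.06835) = 0.000249 M.
pH = -log(0.000249) = 3.60.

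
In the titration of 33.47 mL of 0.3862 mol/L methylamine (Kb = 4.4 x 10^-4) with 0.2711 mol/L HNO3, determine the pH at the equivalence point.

n(CH3NH2) = 0.3862 x 0.03347 = 0.01293 mol; V(HNO3) at equivalence = 0.01293/0.2711 = 0.04768 L.
At equivalence the base is fully converted to CH3NH3+; total volume = 0.08115 L, so [CH3NH3+] = 0.01293/0.08115 = 0.1593 M.
Ka(CH3NH3+) = Kw/Kb = 1.0e-14 / 4.4 x 10^-4 = 2.27e-11.
[H^+] = sqrt(Ka x [CH3NH3+]) = sqrt(2.27e-11 x 0.1593) = 1.90e-6 M.
pH = -log(1.90e-6) = 5.72.

5.72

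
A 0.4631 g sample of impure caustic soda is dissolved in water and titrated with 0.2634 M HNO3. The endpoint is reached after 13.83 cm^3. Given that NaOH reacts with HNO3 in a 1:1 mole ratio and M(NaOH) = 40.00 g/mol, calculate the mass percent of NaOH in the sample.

31.5%

n(HNO3) = 0.2634 x 0.01383 = 0.003643 mol.
n(NaOH) = 0.003643 / 1 = 0.003643 mol.
mass of NaOH = 0.003643 x 40.00 = 0.1457 g.
% purity = 0.1457 / 0.4631 x 100 = 31.5%.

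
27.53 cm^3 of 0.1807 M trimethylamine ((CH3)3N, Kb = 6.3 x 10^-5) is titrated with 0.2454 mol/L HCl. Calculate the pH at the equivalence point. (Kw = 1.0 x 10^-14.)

5.39

n((CH3)3N) = 0.1807 x 0.02753 = 0.004975 mol; V(HCl) at equivalence = 0.004975/0.2454 = 0.02027 L.
At equivalence the base is fully converted to (CH3)3NH+; total volume = 0.04780 L, so [(CH3)3NH+] = 0.004975/0.04780 = 0.1041 M.
Ka((CH3)3NH+) = Kw/Kb = 1.0e-14 / 6.3 x 10^-5 = 1.59e-10.
[H^+] = sqrt(Ka x [(CH3)3NH+]) = sqrt(1.59e-10 x 0.1041) = 4.06e-6 M.
pH = -log(4.06e-6) = 5.39.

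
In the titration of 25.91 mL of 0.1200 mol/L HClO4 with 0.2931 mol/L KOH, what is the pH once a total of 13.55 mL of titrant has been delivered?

n(acid) = 0.1200 x 0.02591 = 0.003109 mol; n(KOH) added = 0.2931 x 0.01355 = 0.003972 mol.
Base is in excess by 0.003972 - 0.003109 = 0.0008623 mol in a total volume of 0.03946 L.
[OH^-] = 0.0008623/0.03946 = 0.02185 M, so pOH = 1.66 and pH = 14.00 - 1.66 = 12.34.

12.34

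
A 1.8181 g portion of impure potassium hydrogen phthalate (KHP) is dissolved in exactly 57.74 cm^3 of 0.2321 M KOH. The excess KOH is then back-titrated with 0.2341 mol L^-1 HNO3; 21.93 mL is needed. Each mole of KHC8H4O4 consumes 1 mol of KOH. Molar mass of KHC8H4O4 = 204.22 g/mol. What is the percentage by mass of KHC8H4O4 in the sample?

92.9%

Total n(KOH) added = 0.2321 x 0.05774 = 0.01340 mol.
n(HNO3) used = 0.2341 x 0.02193 = 0.005134 mol, which equals the excess n(KOH).
So n(KOH) consumed by the sample = 0.01340 - 0.005134 = 0.008268 mol.
n(KHC8H4O4) = 0.008268 / 1 = 0.008268 mol.
mass KHC8H4O4 = 0.008268 x 204.22 = 1.688 g, so %KHC8H4O4 = 1.688/1.8181 x 100 = 92.9%.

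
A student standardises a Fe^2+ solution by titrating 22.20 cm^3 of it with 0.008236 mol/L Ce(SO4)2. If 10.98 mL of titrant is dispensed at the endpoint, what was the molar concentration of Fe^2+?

0.00407 M

n(Ce(SO4)2) = 0.008236 x 0.01098 = 9.043e-5 mol.
From the balanced equation, 1 mol Ce(SO4)2 reacts with 1 mol Fe^2+, so n(Fe^2+) = 9.043e-5 x 1/1 = 9.043e-5 mol.
[Fe^2+] = 9.043e-5 / 0.02220 L = 0.00407 M.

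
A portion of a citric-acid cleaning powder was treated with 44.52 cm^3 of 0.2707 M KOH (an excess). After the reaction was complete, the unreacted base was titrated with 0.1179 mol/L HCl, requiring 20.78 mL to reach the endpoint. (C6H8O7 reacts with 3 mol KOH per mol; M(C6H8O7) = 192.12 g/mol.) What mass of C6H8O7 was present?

Total n(KOH) added = 0.2707 x 0.04452 = 0.01205 mol.
n(HCl) used = 0.1179 x 0.02078 = 0.002450 mol, which equals the excess n(KOH).
So n(KOH) consumed by the sample = 0.01205 - 0.002450 = 0.009602 mol.
n(C6H8O7) = 0.009602 / 3 = 0.003201 mol.
mass = 0.003201 mol x 192.12 g/mol = 0.615 g.

0.615 g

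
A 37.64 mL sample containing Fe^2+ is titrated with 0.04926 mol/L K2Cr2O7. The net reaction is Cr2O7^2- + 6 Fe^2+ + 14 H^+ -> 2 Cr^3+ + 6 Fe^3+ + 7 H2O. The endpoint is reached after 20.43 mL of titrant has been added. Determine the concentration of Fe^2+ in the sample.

0.160 M

n(K2Cr2O7) = 0.04926 x 0.02043 = 0.001006 mol.
From the balanced equation, 1 mol K2Cr2O7 reacts with 6 mol Fe^2+, so n(Fe^2+) = 0.001006 x 6/1 = 0.006038 mol.
[Fe^2+] = 0.006038 / 0.03764 L = 0.160 M.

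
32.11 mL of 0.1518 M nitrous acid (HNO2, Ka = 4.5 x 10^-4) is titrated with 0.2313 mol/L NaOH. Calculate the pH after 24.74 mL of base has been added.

12.17

n(acid) = 0.1518 x 0.03211 = 0.004874 mol; n(NaOH) added = 0.2313 x 0.02474 = 0.005722 mol.
Base is in excess by 0.005722 - 0.004874 = 0.0008481 mol in a total volume of 0.05685 L.
[OH^-] = 0.0008481/0.05685 = 0.01492 M, so pOH = 1.83 and pH = 14.00 - 1.83 = 12.17.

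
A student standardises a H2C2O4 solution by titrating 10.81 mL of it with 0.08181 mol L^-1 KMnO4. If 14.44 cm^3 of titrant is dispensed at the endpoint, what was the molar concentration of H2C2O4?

n(KMnO4) = 0.08181 x 0.01444 = 0.001181 mol.
From the balanced equation, 2 mol KMnO4 reacts with 5 mol H2C2O4, so n(H2C2O4) = 0.001181 x 5/2 = 0.002953 mol.
[H2C2O4] = 0.002953 / 0.01081 L = 0.273 M.

0.273 M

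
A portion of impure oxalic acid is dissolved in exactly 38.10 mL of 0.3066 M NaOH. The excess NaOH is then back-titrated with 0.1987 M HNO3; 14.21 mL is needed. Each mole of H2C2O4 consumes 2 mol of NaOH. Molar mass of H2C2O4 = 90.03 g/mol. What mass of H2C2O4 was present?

0.399 g

Total n(NaOH) added = 0.3066 x 0.03810 = 0.01168 mol.
n(HNO3) used = 0.1987 x 0.01421 = 0.002824 mol, which equals the excess n(NaOH).
So n(NaOH) consumed by the sample = 0.01168 - 0.002824 = 0.008858 mol.
n(H2C2O4) = 0.008858 / 2 = 0.004429 mol.
mass = 0.004429 mol x 90.03 g/mol = 0.399 g.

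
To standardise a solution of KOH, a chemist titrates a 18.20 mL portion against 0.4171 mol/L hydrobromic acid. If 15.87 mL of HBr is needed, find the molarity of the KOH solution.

0.364 M

n(HBr) delivered = 0.4171 x 0.01587 = 0.006619 mol.
For a 1:1 reaction, n(KOH) = 0.006619 mol.
[KOH] = 0.006619 mol / 0.01820 L = 0.364 M.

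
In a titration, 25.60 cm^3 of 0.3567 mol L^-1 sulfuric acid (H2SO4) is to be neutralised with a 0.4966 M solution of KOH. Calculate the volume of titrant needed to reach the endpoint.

36.8 mL

n(H2SO4) = 0.3567 mol/L x 0.02560 L = 0.009132 mol.
The neutralisation is 1 H2SO4 : 2 KOH, so n(KOH) = 0.009132 x 2/1 = 0.01826 mol.
V(KOH) = 0.01826 / 0.4966 = 0.03678 L = 36.8 mL.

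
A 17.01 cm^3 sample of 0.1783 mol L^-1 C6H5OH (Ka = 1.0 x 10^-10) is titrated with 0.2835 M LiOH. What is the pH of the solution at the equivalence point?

n(C6H5OH) = 0.1783 x 0.01701 = 0.003033 mol; V(LiOH) at equivalence = 0.003033/0.2835 = 0.01070 L.
At equivalence all the acid is converted to C6H5O-; total volume = 0.01701 + 0.01070 = 0.02771 L, so [C6H5O-] = 0.003033/0.02771 = 0.1095 M.
Kb = Kw/Ka = 1.0e-14 / 1.0 x 10^-10 = 0.000100.
[OH^-] = sqrt(Kb x [C6H5O-]) = sqrt(0.000100 x 0.1095) = 0.00331 M.
pOH = 2.48, so pH = 14.00 - 2.48 = 11.52.

11.52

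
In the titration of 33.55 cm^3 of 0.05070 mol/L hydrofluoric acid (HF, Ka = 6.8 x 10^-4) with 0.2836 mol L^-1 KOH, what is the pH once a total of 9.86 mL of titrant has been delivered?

n(acid) = 0.05070 x 0.03355 = 0.001701 mol; n(KOH) added = 0.2836 x 0.009860 = 0.002796 mol.
Base is in excess by 0.002796 - 0.001701 = 0.001095 mol in a total volume of 0.04341 L.
[OH^-] = 0.001095/0.04341 = 0.02523 M, so pOH = 1.60 and pH = 14.00 - 1.60 = 12.40.

12.40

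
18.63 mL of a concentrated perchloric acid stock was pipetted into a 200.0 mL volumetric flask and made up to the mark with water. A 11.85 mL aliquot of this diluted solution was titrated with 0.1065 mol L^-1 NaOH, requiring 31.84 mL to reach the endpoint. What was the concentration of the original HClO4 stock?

3.07 M

n(NaOH) = 0.1065 x 0.03184 = 0.003391 mol.
n(HClO4) in the aliquot = 0.003391 mol.
[diluted HClO4] = 0.003391 / 0.01185 = 0.2862 M.
Dilution factor = 200.0/18.63 = 10.74, so [stock] = 0.2862 x 10.74 = 3.07 M.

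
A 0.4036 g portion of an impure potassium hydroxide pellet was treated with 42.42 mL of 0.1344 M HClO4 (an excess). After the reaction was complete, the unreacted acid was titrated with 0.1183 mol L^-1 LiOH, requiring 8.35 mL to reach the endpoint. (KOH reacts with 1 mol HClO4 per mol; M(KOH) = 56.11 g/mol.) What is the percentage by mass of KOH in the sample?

65.5%

Total n(HClO4) added = 0.1344 x 0.04242 = 0.005701 mol.
n(LiOH) used = 0.1183 x 0.008350 = 0.0009878 mol, which equals the excess n(HClO4).
So n(HClO4) consumed by the sample = 0.005701 - 0.0009878 = 0.004713 mol.
n(KOH) = 0.004713 / 1 = 0.004713 mol.
mass KOH = 0.004713 x 56.11 = 0.2645 g, so %KOH = 0.2645/0.4036 x 100 = 65.5%.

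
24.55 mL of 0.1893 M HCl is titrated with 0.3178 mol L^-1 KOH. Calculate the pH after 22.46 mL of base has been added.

12.72

n(acid) = 0.1893 x 0.02455 = 0.004647 mol; n(KOH) added = 0.3178 x 0.02246 = 0.007138 mol.
Base is in excess by 0.007138 - 0.004647 = 0.002490 mol in a total volume of 0.04701 L.
[OH^-] = 0.002490/0.04701 = 0.05298 M, so pOH = 1.28 and pH = 14.00 - 1.28 = 12.72.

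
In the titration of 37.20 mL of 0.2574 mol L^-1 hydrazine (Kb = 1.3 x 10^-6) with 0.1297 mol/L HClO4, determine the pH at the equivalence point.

4.59

n(N2H4) = 0.2574 x 0.03720 = 0.009575 mol; V(HClO4) at equivalence = 0.009575/0.1297 = 0.07383 L.
At equivalence the base is fully converted to N2H5+; total volume = 0.1110 L, so [N2H5+] = 0.009575/0.1110 = 0.08624 M.
Ka(N2H5+) = Kw/Kb = 1.0e-14 / 1.3 x 10^-6 = 7.69e-9.
[H^+] = sqrt(Ka x [N2H5+]) = sqrt(7.69e-9 x 0.08624) = 2.58e-5 M.
pH = -log(2.58e-5) = 4.59.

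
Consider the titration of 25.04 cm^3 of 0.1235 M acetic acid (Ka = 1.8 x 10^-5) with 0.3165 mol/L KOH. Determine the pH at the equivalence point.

n(CH3COOH) = 0.1235 x 0.02504 = 0.003092 mol; V(KOH) at equivalence = 0.003092/0.3165 = 0.009771 L.
At equivalence all the acid is converted to CH3COO-; total volume = 0.02504 + 0.009771 = 0.03481 L, so [CH3COO-] = 0.003092/0.03481 = 0.08884 M.
Kb = Kw/Ka = 1.0e-14 / 1.8 x 10^-5 = 5.56e-10.
[OH^-] = sqrt(Kb x [CH3COO-]) = sqrt(5.56e-10 x 0.08884) = 7.03e-6 M.
pOH = 5.15, so pH = 14.00 - 5.15 = 8.85.

8.85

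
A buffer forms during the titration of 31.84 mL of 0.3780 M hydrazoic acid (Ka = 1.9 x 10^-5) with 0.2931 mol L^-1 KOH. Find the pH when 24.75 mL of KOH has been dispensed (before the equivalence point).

Initial n(HN3) = 0.3780 x 0.03184 = 0.01204 mol.
n(KOH) added = 0.2931 x 0.02475 = 0.007254 mol, converting that many moles of HN3 to N3-.
Remaining n(HN3) = 0.004781 mol; n(N3-) = 0.007254 mol.
By Henderson-Hasselbalch, pH = pKa + log([A^-]/[HA]) = 4.72 + log(0.007254/0.004781) = 4.72 + (+0.18) = 4.90.

4.90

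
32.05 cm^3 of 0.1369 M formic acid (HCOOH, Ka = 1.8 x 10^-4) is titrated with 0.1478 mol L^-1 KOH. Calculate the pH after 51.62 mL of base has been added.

12.59

n(acid) = 0.1369 x 0.03205 = 0.004388 mol; n(KOH) added = 0.1478 x 0.05162 = 0.007629 mol.
Base is in excess by 0.007629 - 0.004388 = 0.003242 mol in a total volume of 0.08367 L.
[OH^-] = 0.003242/0.08367 = 0.03874 M, so pOH = 1.41 and pH = 14.00 - 1.41 = 12.59.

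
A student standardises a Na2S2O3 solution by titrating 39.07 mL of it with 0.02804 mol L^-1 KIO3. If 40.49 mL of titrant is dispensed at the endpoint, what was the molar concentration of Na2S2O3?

0.174 M

n(KIO3) = 0.02804 x 0.04049 = 0.001135 mol.
From the balanced equation, 1 mol KIO3 reacts with 6 mol Na2S2O3, so n(Na2S2O3) = 0.001135 x 6/1 = 0.006812 mol.
[Na2S2O3] = 0.006812 / 0.03907 L = 0.174 M.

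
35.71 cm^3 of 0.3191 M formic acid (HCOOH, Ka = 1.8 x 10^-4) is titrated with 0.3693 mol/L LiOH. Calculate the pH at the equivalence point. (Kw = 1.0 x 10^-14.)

n(HCOOH) = 0.3191 x 0.03571 = 0.01140 mol; V(LiOH) at equivalence = 0.01140/0.3693 = 0.03086 L.
At equivalence all the acid is converted to HCOO-; total volume = 0.03571 + 0.03086 = 0.06657 L, so [HCOO-] = 0.01140/0.06657 = 0.1712 M.
Kb = Kw/Ka = 1.0e-14 / 1.8 x 10^-4 = 5.56e-11.
[OH^-] = sqrt(Kb x [HCOO-]) = sqrt(5.56e-11 x 0.1712) = 3.08e-6 M.
pOH = 5.51, so pH = 14.00 - 5.51 = 8.49.

8.49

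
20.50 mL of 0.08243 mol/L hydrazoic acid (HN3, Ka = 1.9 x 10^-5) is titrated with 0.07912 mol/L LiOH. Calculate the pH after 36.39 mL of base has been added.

12.32

n(acid) = 0.08243 x 0.02050 = 0.001690 mol; n(LiOH) added = 0.07912 x 0.03639 = 0.002879 mol.
Base is in excess by 0.002879 - 0.001690 = 0.001189 mol in a total volume of 0.05689 L.
[OH^-] = 0.001189/0.05689 = 0.02091 M, so pOH = 1.68 and pH = 14.00 - 1.68 = 12.32.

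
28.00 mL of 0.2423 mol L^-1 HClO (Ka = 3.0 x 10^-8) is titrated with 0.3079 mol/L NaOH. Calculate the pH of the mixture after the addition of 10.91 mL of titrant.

Initial n(HClO) = 0.2423 x 0.02800 = 0.006784 mol.
n(NaOH) added = 0.3079 x 0.01091 = 0.003359 mol, converting that many moles of HClO to ClO-.
Remaining n(HClO) = 0.003425 mol; n(ClO-) = 0.003359 mol.
By Henderson-Hasselbalch, pH = pKa + log([A^-]/[HA]) = 7.52 + log(0.003359/0.003425) = 7.52 + (-0.01) = 7.51.

7.51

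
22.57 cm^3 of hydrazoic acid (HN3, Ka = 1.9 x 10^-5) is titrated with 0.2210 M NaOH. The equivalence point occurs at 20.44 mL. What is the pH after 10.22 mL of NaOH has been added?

10.22 mL is exactly half the equivalence volume (20.44/2), i.e. the half-equivalence point.
There, n(HA) = n(A^-), so pH = pKa = -log(1.9 x 10^-5) = 4.72.

4.72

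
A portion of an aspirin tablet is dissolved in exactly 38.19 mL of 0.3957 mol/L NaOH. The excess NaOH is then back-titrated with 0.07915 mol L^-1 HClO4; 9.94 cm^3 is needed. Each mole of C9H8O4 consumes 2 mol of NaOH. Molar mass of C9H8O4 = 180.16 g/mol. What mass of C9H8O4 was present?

1.29 g

Total n(NaOH) added = 0.3957 x 0.03819 = 0.01511 mol.
n(HClO4) used = 0.07915 x 0.009940 = 0.0007868 mol, which equals the excess n(NaOH).
So n(NaOH) consumed by the sample = 0.01511 - 0.0007868 = 0.01433 mol.
n(C9H8O4) = 0.01433 / 2 = 0.007163 mol.
mass = 0.007163 mol x 180.16 g/mol = 1.29 g.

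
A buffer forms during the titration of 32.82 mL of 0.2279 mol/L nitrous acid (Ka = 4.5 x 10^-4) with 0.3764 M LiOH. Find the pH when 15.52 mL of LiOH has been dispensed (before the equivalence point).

3.90

Initial n(HNO2) = 0.2279 x 0.03282 = 0.007480 mol.
n(LiOH) added = 0.3764 x 0.01552 = 0.005842 mol, converting that many moles of HNO2 to NO2-.
Remaining n(HNO2) = 0.001638 mol; n(NO2-) = 0.005842 mol.
By Henderson-Hasselbalch, pH = pKa + log([A^-]/[HA]) = 3.35 + log(0.005842/0.001638) = 3.35 + (+0.55) = 3.90.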